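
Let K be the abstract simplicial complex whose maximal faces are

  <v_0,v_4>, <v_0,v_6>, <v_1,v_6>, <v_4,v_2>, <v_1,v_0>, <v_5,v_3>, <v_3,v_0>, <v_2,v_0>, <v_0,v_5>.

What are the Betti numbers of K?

Order the vertices as v_0 < v_1 < v_2 < v_3 < v_4 < v_5 < v_6. Listing each simplex with vertices in this order, K has dimension 1 with simplices:

  0-simplices (7): [v_0], [v_1], [v_2], [v_3], [v_4], [v_5], [v_6]
  1-simplices (9): [v_0,v_1], [v_0,v_2], [v_0,v_3], [v_0,v_4], [v_0,v_5], [v_0,v_6], [v_1,v_6], [v_2,v_4], [v_3,v_5]

giving chain groups C_0 ≅ Z^7, C_1 ≅ Z^9.

Boundary ∂_1: C_1 → C_0 is given by ∂[p,q] = [q] − [p]. For instance
  ∂[v_0,v_5] = [v_5] − [v_0].
As a 7×9 matrix over Z this has rank 6, with invariant factors (1,1,1,1,1,1).

Reading off H_k = ker ∂_k / im ∂_{k+1}:

  H_0: rank C_0 − rank ∂_1 = 7 − 6 = 1, and the invariant factors of ∂_1 are all 1, so H_0 = Z.
  H_1: rank ker ∂_1 − rank ∂_2 = (9 − 6) − 0 = 3, and there is no ∂_2, so H_1 = Z^3.

As a check, the Euler characteristic is 7 − 9 = -2, which agrees with 1 − 3 = -2.

Hence the Betti numbers are b_0 = 1, b_1 = 3.

b_0 = 1, b_1 = 3.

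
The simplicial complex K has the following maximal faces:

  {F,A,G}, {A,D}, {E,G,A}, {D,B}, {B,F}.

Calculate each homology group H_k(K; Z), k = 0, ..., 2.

H_0 = Z,  H_1 = Z,  H_2 = 0.

We work with the vertex ordering A < B < D < E < F < G. The simplices of K, each written with vertices in increasing order, are:

  0-simplices (6): A, B, D, E, F, G
  1-simplices (8): AD, AE, AF, AG, BD, BF, EG, FG
  2-simplices (2): AEG, AFG

so the chain groups are C_0 ≅ Z^6, C_1 ≅ Z^8, C_2 ≅ Z^2.

Boundary ∂_1: C_1 → C_0 sends each edge [p,q] (with p < q) to q − p. For instance
  ∂BF = F − B.
The resulting 6×8 matrix has rank 5, and its Smith normal form has invariant factors (1,1,1,1,1).

Boundary ∂_2: C_2 → C_1 acts by ∂[p,q,r] = [q,r] − [p,r] + [p,q]. For instance
  ∂AEG = EG − AG + AE,
  ∂AFG = FG − AG + AF.
The 8×2 boundary matrix has rank 2 and Smith normal form diag(1,1).

Reading off H_k = ker ∂_k / im ∂_{k+1}:

  H_0: rank C_0 − rank ∂_1 = 6 − 5 = 1, and the invariant factors of ∂_1 are all 1, so H_0 = Z.
  H_1: rank ker ∂_1 − rank ∂_2 = (8 − 5) − 2 = 1, and the invariant factors of ∂_2 are all 1, so H_1 = Z.
  H_2: rank ker ∂_2 − rank ∂_3 = (2 − 2) − 0 = 0, and there is no ∂_3, so H_2 = 0.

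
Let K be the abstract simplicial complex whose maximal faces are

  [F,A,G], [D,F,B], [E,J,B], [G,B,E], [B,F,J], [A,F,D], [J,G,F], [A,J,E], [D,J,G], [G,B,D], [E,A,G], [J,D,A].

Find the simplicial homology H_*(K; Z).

Order the vertices as A < B < D < E < F < G < J. Listing each simplex with vertices in this order, K has dimension 2 with simplices:

  0-simplices (7): A, B, D, E, F, G, J
  1-simplices (18): AD, AE, AF, AG, AJ, BD, BE, BF, BG, BJ, DF, DG, DJ, EG, EJ, FG, FJ, GJ
  2-simplices (12): ADF, ADJ, AEG, AEJ, AFG, BDF, BDG, BEG, BEJ, BFJ, DGJ, FGJ

Hence C_0 ≅ Z^7, C_1 ≅ Z^18, C_2 ≅ Z^12.

Boundary ∂_1: C_1 → C_0 maps an edge to its endpoints' difference, ∂[p,q] = q − p. For instance
  ∂AE = E − A.
As a 7×18 matrix over Z this has rank 6, with invariant factors (1,1,1,1,1,1).

The boundary map ∂_2: C_2 → C_1 acts by ∂[p,q,r] = [q,r] − [p,r] + [p,q]. For instance
  ∂AEJ = EJ − AJ + AE,
  ∂AEG = EG − AG + AE.
The resulting 18×12 matrix has rank 12, and its Smith normal form has invariant factors (1,1,1,1,1,1,1,1,1,1,1,2).

From H_k ≅ ker(∂_k) / im(∂_{k+1}) we obtain:

  H_0: rank C_0 − rank ∂_1 = 7 − 6 = 1, and the invariant factors of ∂_1 are all 1, so H_0 = Z.
  H_1: rank ker ∂_1 − rank ∂_2 = (18 − 6) − 12 = 0, and ∂_2 has invariant factor 2 > 1, so H_1 = Z_2.
  H_2: rank ker ∂_2 − rank ∂_3 = (12 − 12) − 0 = 0, and there is no ∂_3, so H_2 = 0.

(K is a triangulation of the real projective plane RP^2.)

H_0 ≅ Z,  H_1 ≅ Z_2,  H_2 = 0.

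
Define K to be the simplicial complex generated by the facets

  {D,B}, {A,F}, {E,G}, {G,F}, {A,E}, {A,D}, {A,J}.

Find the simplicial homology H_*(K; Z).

K has 7 vertices, 7 edges.
rank ∂_0 = 0, rank ∂_1 = 6 ⇒ b_0 = 7 − 0 − 6 = 1; all invariant factors of ∂_1 are 1 so no torsion. So H_0 ≅ Z.
rank ∂_1 = 6, rank ∂_2 = 0 ⇒ b_1 = 7 − 6 − 0 = 1. So H_1 ≅ Z.

H_0 = Z,  H_1 = Z.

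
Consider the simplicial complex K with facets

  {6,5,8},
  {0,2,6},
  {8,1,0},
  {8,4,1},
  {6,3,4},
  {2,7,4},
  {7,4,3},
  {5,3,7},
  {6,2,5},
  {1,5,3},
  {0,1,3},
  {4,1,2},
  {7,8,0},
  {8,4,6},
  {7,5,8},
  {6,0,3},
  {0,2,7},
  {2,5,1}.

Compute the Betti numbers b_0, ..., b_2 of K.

K has 9 vertices, 27 edges, 18 triangles.
rank ∂_0 = 0, rank ∂_1 = 8 ⇒ b_0 = 9 − 0 − 8 = 1; all invariant factors of ∂_1 are 1 so no torsion. So H_0 = Z.
rank ∂_1 = 8, rank ∂_2 = 17 ⇒ b_1 = 27 − 8 − 17 = 2; all invariant factors of ∂_2 are 1 so no torsion. So H_1 = Z^2.
rank ∂_2 = 17, rank ∂_3 = 0 ⇒ b_2 = 18 − 17 − 0 = 1. So H_2 = Z.

b_0 = 1, b_1 = 2, b_2 = 1.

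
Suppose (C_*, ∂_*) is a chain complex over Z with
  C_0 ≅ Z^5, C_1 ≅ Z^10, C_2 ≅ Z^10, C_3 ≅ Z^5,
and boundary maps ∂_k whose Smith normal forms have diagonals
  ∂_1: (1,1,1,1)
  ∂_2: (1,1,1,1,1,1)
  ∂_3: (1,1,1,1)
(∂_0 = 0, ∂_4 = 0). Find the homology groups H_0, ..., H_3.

H_0: b_0 = 5 − 0 − 4 = 1; torsion from ∂_1 factors > 1: none. So H_0 ≅ Z.
H_1: b_1 = 10 − 4 − 6 = 0; torsion from ∂_2 factors > 1: none. So H_1 ≅ 0.
H_2: b_2 = 10 − 6 − 4 = 0; torsion from ∂_3 factors > 1: none. So H_2 ≅ 0.
H_3: b_3 = 5 − 4 − 0 = 1; torsion from ∂_4 factors > 1: none. So H_3 ≅ Z.

H_0 ≅ Z,  H_1 = 0,  H_2 = 0,  H_3 ≅ Z.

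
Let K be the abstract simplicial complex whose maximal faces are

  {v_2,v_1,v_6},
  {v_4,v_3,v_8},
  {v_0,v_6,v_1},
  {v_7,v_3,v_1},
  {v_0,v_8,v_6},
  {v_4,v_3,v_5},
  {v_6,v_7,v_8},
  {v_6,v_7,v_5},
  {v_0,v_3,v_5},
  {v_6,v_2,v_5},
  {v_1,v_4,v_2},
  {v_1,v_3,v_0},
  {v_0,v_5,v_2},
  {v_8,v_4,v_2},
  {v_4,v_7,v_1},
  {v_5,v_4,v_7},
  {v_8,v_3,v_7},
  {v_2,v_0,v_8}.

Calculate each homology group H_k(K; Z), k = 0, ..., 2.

We work with the vertex ordering v_0 < v_1 < v_2 < v_3 < v_4 < v_5 < v_6 < v_7 < v_8. The simplices of K, each written with vertices in increasing order, are:

  0-simplices (9): [v_0], [v_1], [v_2], [v_3], [v_4], [v_5], [v_6], [v_7], [v_8]
  1-simplices (27): (27 of them)
  2-simplices (18): (18 of them)

giving chain groups C_0 ≅ Z^9, C_1 ≅ Z^27, C_2 ≅ Z^18.

∂_1: C_1 → C_0 sends each edge [p,q] (with p < q) to q − p. For instance
  ∂[v_6,v_8] = [v_8] − [v_6].
The resulting 9×27 matrix has rank 8, and its Smith normal form has invariant factors (1,1,1,1,1,1,1,1).

∂_2: C_2 → C_1 maps a triangle to the signed sum of its edges. For instance
  ∂[v_3,v_4,v_5] = [v_4,v_5] − [v_3,v_5] + [v_3,v_4],
  ∂[v_3,v_7,v_8] = [v_7,v_8] − [v_3,v_8] + [v_3,v_7].
The resulting 27×18 matrix has rank 18, and its Smith normal form has invariant factors (1,1,1,1,1,1,1,1,1,1,1,1,1,1,1,1,1,2).

Reading off H_k = ker ∂_k / im ∂_{k+1}:

  H_0: rank C_0 − rank ∂_1 = 9 − 8 = 1, and the invariant factors of ∂_1 are all 1, so H_0 ≅ Z.
  H_1: rank ker ∂_1 − rank ∂_2 = (27 − 8) − 18 = 1, and ∂_2 has invariant factor 2 > 1, so H_1 ≅ Z ⊕ Z_2.
  H_2: rank ker ∂_2 − rank ∂_3 = (18 − 18) − 0 = 0, and there is no ∂_3, so H_2 ≅ 0.

(K is a triangulation of the Klein bottle.)

H_0 = Z,  H_1 = Z ⊕ Z_2,  H_2 = 0.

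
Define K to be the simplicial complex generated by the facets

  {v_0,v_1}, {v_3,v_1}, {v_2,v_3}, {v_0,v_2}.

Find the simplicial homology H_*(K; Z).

H_0 ≅ Z,  H_1 ≅ Z.

We work with the vertex ordering v_0 < v_1 < v_2 < v_3. The simplices of K, each written with vertices in increasing order, are:

  0-simplices (4): [v_0], [v_1], [v_2], [v_3]
  1-simplices (4): [v_0,v_1], [v_0,v_2], [v_1,v_3], [v_2,v_3]

Hence C_0 ≅ Z^4, C_1 ≅ Z^4.

The boundary map ∂_1: C_1 → C_0 maps an edge to its endpoints' difference, ∂[p,q] = q − p.
The resulting 4×4 matrix has rank 3, and its Smith normal form has invariant factors (1,1,1).

Reading off H_k = ker ∂_k / im ∂_{k+1}:

  H_0: rank C_0 − rank ∂_1 = 4 − 3 = 1, and the invariant factors of ∂_1 are all 1, so H_0 ≅ Z.
  H_1: rank ker ∂_1 − rank ∂_2 = (4 − 3) − 0 = 1, and there is no ∂_2, so H_1 ≅ Z.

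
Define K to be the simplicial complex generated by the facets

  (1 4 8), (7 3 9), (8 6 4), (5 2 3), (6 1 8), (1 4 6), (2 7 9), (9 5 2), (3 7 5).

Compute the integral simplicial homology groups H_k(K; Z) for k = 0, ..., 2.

We work with the vertex ordering 1 < 2 < 3 < 4 < 5 < 6 < 7 < 8 < 9. The simplices of K, each written with vertices in increasing order, are:

  0-simplices (9): [1], [2], [3], [4], [5], [6], [7], [8], [9]
  1-simplices (16): [1,4], [1,6], [1,8], [2,3], [2,5], [2,7], [2,9], [3,5], [3,7], [3,9], [4,6], [4,8], [5,7], [5,9], [6,8], [7,9]
  2-simplices (9): [1,4,6], [1,4,8], [1,6,8], [2,3,5], [2,5,9], [2,7,9], [3,5,7], [3,7,9], [4,6,8]

so the chain groups are C_0 ≅ Z^9, C_1 ≅ Z^16, C_2 ≅ Z^9.

∂_1: C_1 → C_0 maps an edge to its endpoints' difference, ∂[p,q] = q − p. For instance
  ∂[4,6] = [6] − [4].
The resulting 9×16 matrix has rank 7, and its Smith normal form has invariant factors (1,1,1,1,1,1,1).

∂_2: C_2 → C_1 acts by ∂[p,q,r] = [q,r] − [p,r] + [p,q]. For instance
  ∂[4,6,8] = [6,8] − [4,8] + [4,6],
  ∂[2,5,9] = [5,9] − [2,9] + [2,5].
The 16×9 boundary matrix has rank 8 and Smith normal form diag(1,1,1,1,1,1,1,1).

Now H_k = ker ∂_k / im ∂_{k+1}, so:

  H_0: rank C_0 − rank ∂_1 = 9 − 7 = 2, and the invariant factors of ∂_1 are all 1, so H_0 ≅ Z^2.
  H_1: rank ker ∂_1 − rank ∂_2 = (16 − 7) − 8 = 1, and the invariant factors of ∂_2 are all 1, so H_1 ≅ Z.
  H_2: rank ker ∂_2 − rank ∂_3 = (9 − 8) − 0 = 1, and there is no ∂_3, so H_2 ≅ Z.

H_0 ≅ Z^2,  H_1 ≅ Z,  H_2 ≅ Z.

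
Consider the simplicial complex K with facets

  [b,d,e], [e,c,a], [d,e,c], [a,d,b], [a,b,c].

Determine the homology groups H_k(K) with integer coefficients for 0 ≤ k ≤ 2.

H_0 ≅ Z,  H_1 ≅ Z,  H_2 = 0.

We work with the vertex ordering a < b < c < d < e. The simplices of K, each written with vertices in increasing order, are:

  0-simplices (5): a, b, c, d, e
  1-simplices (10): ab, ac, ad, ae, bc, bd, be, cd, ce, de
  2-simplices (5): abc, abd, ace, bde, cde

giving chain groups C_0 ≅ Z^5, C_1 ≅ Z^10, C_2 ≅ Z^5.

∂_1: C_1 → C_0 is given by ∂[p,q] = [q] − [p].
As a 5×10 matrix over Z this has rank 4, with invariant factors (1,1,1,1).

Boundary ∂_2: C_2 → C_1 maps a triangle to the signed sum of its edges. For instance
  ∂ace = ce − ae + ac,
  ∂cde = de − ce + cd.
The 10×5 boundary matrix has rank 5 and Smith normal form diag(1,1,1,1,1).

Computing H_k = (kernel of ∂_k) / (image of ∂_{k+1}):

  H_0: rank C_0 − rank ∂_1 = 5 − 4 = 1, and the invariant factors of ∂_1 are all 1, so H_0 = Z.
  H_1: rank ker ∂_1 − rank ∂_2 = (10 − 4) − 5 = 1, and the invariant factors of ∂_2 are all 1, so H_1 = Z.
  H_2: rank ker ∂_2 − rank ∂_3 = (5 − 5) − 0 = 0, and there is no ∂_3, so H_2 = 0.

(K is a triangulation of the Möbius band.)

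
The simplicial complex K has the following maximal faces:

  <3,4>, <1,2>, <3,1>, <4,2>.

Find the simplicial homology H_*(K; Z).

K has 4 vertices, 4 edges.
rank ∂_0 = 0, rank ∂_1 = 3 ⇒ b_0 = 4 − 0 − 3 = 1; all invariant factors of ∂_1 are 1 so no torsion. So H_0 = Z.
rank ∂_1 = 3, rank ∂_2 = 0 ⇒ b_1 = 4 − 3 − 0 = 1. So H_1 = Z.

H_0 = Z,  H_1 = Z.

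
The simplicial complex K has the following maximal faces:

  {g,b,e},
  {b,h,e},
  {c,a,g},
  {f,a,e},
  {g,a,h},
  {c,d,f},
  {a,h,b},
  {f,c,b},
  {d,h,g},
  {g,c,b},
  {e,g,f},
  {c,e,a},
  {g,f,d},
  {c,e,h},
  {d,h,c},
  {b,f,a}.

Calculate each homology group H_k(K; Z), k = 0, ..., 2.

H_0 = Z,  H_1 = Z^2,  H_2 = Z.

We work with the vertex ordering a < b < c < d < e < f < g < h. The simplices of K, each written with vertices in increasing order, are:

  0-simplices (8): a, b, c, d, e, f, g, h
  1-simplices (24): ab, ac, ae, af, ag, ah, bc, be, bf, bg, bh, cd, ce, cf, cg, ch, df, dg, dh, ef, eg, eh, fg, gh
  2-simplices (16): abf, abh, ace, acg, aef, agh, bcf, bcg, beg, beh, cdf, cdh, ceh, dfg, dgh, efg

so the chain groups are C_0 ≅ Z^8, C_1 ≅ Z^24, C_2 ≅ Z^16.

The boundary map ∂_1: C_1 → C_0 is given by ∂[p,q] = [q] − [p]. For instance
  ∂bf = f − b.
The resulting 8×24 matrix has rank 7, and its Smith normal form has invariant factors (1,1,1,1,1,1,1).

The boundary map ∂_2: C_2 → C_1 acts by ∂[p,q,r] = [q,r] − [p,r] + [p,q]. For instance
  ∂efg = fg − eg + ef,
  ∂bcf = cf − bf + bc.
This gives a 24×16 integer matrix of rank 15; reducing to Smith normal form yields diagonal entries (1,1,1,1,1,1,1,1,1,1,1,1,1,1,1).

From H_k ≅ ker(∂_k) / im(∂_{k+1}) we obtain:

  H_0: rank C_0 − rank ∂_1 = 8 − 7 = 1, and the invariant factors of ∂_1 are all 1, so H_0 = Z.
  H_1: rank ker ∂_1 − rank ∂_2 = (24 − 7) − 15 = 2, and the invariant factors of ∂_2 are all 1, so H_1 = Z^2.
  H_2: rank ker ∂_2 − rank ∂_3 = (16 − 15) − 0 = 1, and there is no ∂_3, so H_2 = Z.

As a check, the Euler characteristic is 8 − 24 + 16 = 0, which agrees with 1 − 2 + 1 = 0.
(K is a triangulation of the torus T^2.)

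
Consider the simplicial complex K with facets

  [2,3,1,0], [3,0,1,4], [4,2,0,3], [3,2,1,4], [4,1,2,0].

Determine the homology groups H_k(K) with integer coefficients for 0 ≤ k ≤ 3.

H_0 ≅ Z,  H_1 = 0,  H_2 = 0,  H_3 ≅ Z.

Fix the vertex order 0 < 1 < 2 < 3 < 4 and write every simplex with vertices in increasing order. Then dim K = 3 and the simplices of K are:

  0-simplices (5): [0], [1], [2], [3], [4]
  1-simplices (10): [0,1], [0,2], [0,3], [0,4], [1,2], [1,3], [1,4], [2,3], [2,4], [3,4]
  2-simplices (10): [0,1,2], [0,1,3], [0,1,4], [0,2,3], [0,2,4], [0,3,4], [1,2,3], [1,2,4], [1,3,4], [2,3,4]
  3-simplices (5): [0,1,2,3], [0,1,2,4], [0,1,3,4], [0,2,3,4], [1,2,3,4]

giving chain groups C_0 ≅ Z^5, C_1 ≅ Z^10, C_2 ≅ Z^10, C_3 ≅ Z^5.

The boundary map ∂_1: C_1 → C_0 is given by ∂[p,q] = [q] − [p].
As a 5×10 matrix over Z this has rank 4, with invariant factors (1,1,1,1).

∂_2: C_2 → C_1 maps a triangle to the signed sum of its edges. For instance
  ∂[0,2,4] = [2,4] − [0,4] + [0,2],
  ∂[2,3,4] = [3,4] − [2,4] + [2,3].
As a 10×10 matrix over Z this has rank 6, with invariant factors (1,1,1,1,1,1).

Boundary ∂_3: C_3 → C_2 sends each 3-simplex σ to the alternating sum Σ_i (−1)^i (σ with its i-th vertex removed). For instance
  ∂[0,1,2,3] = [1,2,3] − [0,2,3] + [0,1,3] − [0,1,2],
  ∂[0,2,3,4] = [2,3,4] − [0,3,4] + [0,2,4] − [0,2,3].
As a 10×5 matrix over Z this has rank 4, with invariant factors (1,1,1,1).

Computing H_k = (kernel of ∂_k) / (image of ∂_{k+1}):

  H_0: rank C_0 − rank ∂_1 = 5 − 4 = 1, and the invariant factors of ∂_1 are all 1, so H_0 = Z.
  H_1: rank ker ∂_1 − rank ∂_2 = (10 − 4) − 6 = 0, and the invariant factors of ∂_2 are all 1, so H_1 = 0.
  H_2: rank ker ∂_2 − rank ∂_3 = (10 − 6) − 4 = 0, and the invariant factors of ∂_3 are all 1, so H_2 = 0.
  H_3: rank ker ∂_3 − rank ∂_4 = (5 − 4) − 0 = 1, and there is no ∂_4, so H_3 = Z.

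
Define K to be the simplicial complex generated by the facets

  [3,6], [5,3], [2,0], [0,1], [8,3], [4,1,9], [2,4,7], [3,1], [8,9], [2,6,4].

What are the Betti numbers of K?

We work with the vertex ordering 0 < 1 < 2 < 3 < 4 < 5 < 6 < 7 < 8 < 9. The simplices of K, each written with vertices in increasing order, are:

  0-simplices (10): [0], [1], [2], [3], [4], [5], [6], [7], [8], [9]
  1-simplices (15): [0,1], [0,2], [1,3], [1,4], [1,9], [2,4], [2,6], [2,7], [3,5], [3,6], [3,8], [4,6], [4,7], [4,9], [8,9]
  2-simplices (3): [1,4,9], [2,4,6], [2,4,7]

Hence C_0 ≅ Z^10, C_1 ≅ Z^15, C_2 ≅ Z^3.

Boundary ∂_1: C_1 → C_0 is given by ∂[p,q] = [q] − [p].
The resulting 10×15 matrix has rank 9, and its Smith normal form has invariant factors (1,1,1,1,1,1,1,1,1).

∂_2: C_2 → C_1 maps a triangle to the signed sum of its edges. For instance
  ∂[2,4,7] = [4,7] − [2,7] + [2,4],
  ∂[2,4,6] = [4,6] − [2,6] + [2,4].
The 15×3 boundary matrix has rank 3 and Smith normal form diag(1,1,1).

From H_k ≅ ker(∂_k) / im(∂_{k+1}) we obtain:

  H_0: rank C_0 − rank ∂_1 = 10 − 9 = 1, and the invariant factors of ∂_1 are all 1, so H_0 ≅ Z.
  H_1: rank ker ∂_1 − rank ∂_2 = (15 − 9) − 3 = 3, and the invariant factors of ∂_2 are all 1, so H_1 ≅ Z^3.
  H_2: rank ker ∂_2 − rank ∂_3 = (3 − 3) − 0 = 0, and there is no ∂_3, so H_2 ≅ 0.

Hence the Betti numbers are b_0 = 1, b_1 = 3, b_2 = 0.

b_0 = 1, b_1 = 3, b_2 = 0.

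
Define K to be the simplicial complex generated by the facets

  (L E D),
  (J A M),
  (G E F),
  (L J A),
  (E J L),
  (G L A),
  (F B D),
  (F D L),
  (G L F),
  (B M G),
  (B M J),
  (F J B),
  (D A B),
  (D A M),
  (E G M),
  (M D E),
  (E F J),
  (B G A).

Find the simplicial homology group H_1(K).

H_1 = Z ⊕ Z_2.

Order the vertices as A < B < D < E < F < G < J < L < M. Listing each simplex with vertices in this order, K has dimension 2 with simplices:

  0-simplices (9): A, B, D, E, F, G, J, L, M
  1-simplices (27): AB, AD, AG, AJ, AL, AM, BD, BF, BG, BJ, BM, DE, DF, DL, DM, EF, EG, EJ, EL, EM, FG, FJ, FL, GL, GM, JL, JM
  2-simplices (18): ABD, ABG, ADM, AGL, AJL, AJM, BDF, BFJ, BGM, BJM, DEL, DEM, DFL, EFG, EFJ, EGM, EJL, FGL

giving chain groups C_0 ≅ Z^9, C_1 ≅ Z^27, C_2 ≅ Z^18.

The boundary map ∂_1: C_1 → C_0 sends each edge [p,q] (with p < q) to q − p.
This gives a 9×27 integer matrix of rank 8; reducing to Smith normal form yields diagonal entries (1,1,1,1,1,1,1,1).

The boundary map ∂_2: C_2 → C_1 sends each 2-simplex [p,q,r] to [q,r] − [p,r] + [p,q]. For instance
  ∂EJL = JL − EL + EJ,
  ∂DFL = FL − DL + DF.
The 27×18 boundary matrix has rank 18 and Smith normal form diag(1,1,1,1,1,1,1,1,1,1,1,1,1,1,1,1,1,2).

From H_k ≅ ker(∂_k) / im(∂_{k+1}) we obtain:

  H_1: rank ker ∂_1 − rank ∂_2 = (27 − 8) − 18 = 1, and ∂_2 has invariant factor 2 > 1, so H_1 = Z ⊕ Z_2.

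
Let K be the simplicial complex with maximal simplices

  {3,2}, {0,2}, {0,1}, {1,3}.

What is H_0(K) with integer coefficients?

H_0 = Z.

Order the vertices as 0 < 1 < 2 < 3. Listing each simplex with vertices in this order, K has dimension 1 with simplices:

  0-simplices (4): [0], [1], [2], [3]
  1-simplices (4): [0,1], [0,2], [1,3], [2,3]

Hence C_0 ≅ Z^4, C_1 ≅ Z^4.

Boundary ∂_1: C_1 → C_0 sends each edge [p,q] (with p < q) to q − p.
The resulting 4×4 matrix has rank 3, and its Smith normal form has invariant factors (1,1,1).

Now H_k = ker ∂_k / im ∂_{k+1}, so:

  H_0: rank C_0 − rank ∂_1 = 4 − 3 = 1, and the invariant factors of ∂_1 are all 1, so H_0 = Z.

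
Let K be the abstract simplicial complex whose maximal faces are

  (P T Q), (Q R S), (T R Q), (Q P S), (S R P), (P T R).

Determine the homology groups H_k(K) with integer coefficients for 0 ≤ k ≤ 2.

H_0 ≅ Z,  H_1 = 0,  H_2 ≅ Z.

Take the total order P < Q < R < S < T on the vertex set. Then K (dimension 2) consists of the simplices:

  0-simplices (5): P, Q, R, S, T
  1-simplices (9): PQ, PR, PS, PT, QR, QS, QT, RS, RT
  2-simplices (6): PQS, PQT, PRS, PRT, QRS, QRT

Hence C_0 ≅ Z^5, C_1 ≅ Z^9, C_2 ≅ Z^6.

Boundary ∂_1: C_1 → C_0 maps an edge to its endpoints' difference, ∂[p,q] = q − p. For instance
  ∂PQ = Q − P.
The resulting 5×9 matrix has rank 4, and its Smith normal form has invariant factors (1,1,1,1).

Boundary ∂_2: C_2 → C_1 maps a triangle to the signed sum of its edges. For instance
  ∂QRS = RS − QS + QR,
  ∂PRS = RS − PS + PR.
This gives a 9×6 integer matrix of rank 5; reducing to Smith normal form yields diagonal entries (1,1,1,1,1).

From H_k ≅ ker(∂_k) / im(∂_{k+1}) we obtain:

  H_0: rank C_0 − rank ∂_1 = 5 − 4 = 1, and the invariant factors of ∂_1 are all 1, so H_0 ≅ Z.
  H_1: rank ker ∂_1 − rank ∂_2 = (9 − 4) − 5 = 0, and the invariant factors of ∂_2 are all 1, so H_1 ≅ 0.
  H_2: rank ker ∂_2 − rank ∂_3 = (6 − 5) − 0 = 1, and there is no ∂_3, so H_2 ≅ Z.

As a check, the Euler characteristic is 5 − 9 + 6 = 2, which agrees with 1 − 0 + 1 = 2.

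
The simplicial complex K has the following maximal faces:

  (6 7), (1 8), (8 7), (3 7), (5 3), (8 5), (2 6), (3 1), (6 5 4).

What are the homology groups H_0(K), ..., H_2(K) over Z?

H_0 ≅ Z,  H_1 ≅ Z^3,  H_2 = 0.

K has 8 vertices, 11 edges, 1 triangle.
rank ∂_0 = 0, rank ∂_1 = 7 ⇒ b_0 = 8 − 0 − 7 = 1; all invariant factors of ∂_1 are 1 so no torsion. So H_0 = Z.
rank ∂_1 = 7, rank ∂_2 = 1 ⇒ b_1 = 11 − 7 − 1 = 3; all invariant factors of ∂_2 are 1 so no torsion. So H_1 = Z^3.
rank ∂_2 = 1, rank ∂_3 = 0 ⇒ b_2 = 1 − 1 − 0 = 0. So H_2 = 0.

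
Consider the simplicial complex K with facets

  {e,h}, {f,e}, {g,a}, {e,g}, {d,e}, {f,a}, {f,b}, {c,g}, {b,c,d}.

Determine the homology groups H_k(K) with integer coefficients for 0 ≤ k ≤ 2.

H_0 ≅ Z,  H_1 ≅ Z^3,  H_2 = 0.

Take the total order a < b < c < d < e < f < g < h on the vertex set. Then K (dimension 2) consists of the simplices:

  0-simplices (8): a, b, c, d, e, f, g, h
  1-simplices (11): af, ag, bc, bd, bf, cd, cg, de, ef, eg, eh
  2-simplices (1): bcd

giving chain groups C_0 ≅ Z^8, C_1 ≅ Z^11, C_2 ≅ Z^1.

∂_1: C_1 → C_0 sends each edge [p,q] (with p < q) to q − p.
The 8×11 boundary matrix has rank 7 and Smith normal form diag(1,1,1,1,1,1,1).

Boundary ∂_2: C_2 → C_1 sends each 2-simplex [p,q,r] to [q,r] − [p,r] + [p,q]. For instance
  ∂bcd = cd − bd + bc.
This gives a 11×1 integer matrix of rank 1; reducing to Smith normal form yields diagonal entries (1).

Computing H_k = (kernel of ∂_k) / (image of ∂_{k+1}):

  H_0: rank C_0 − rank ∂_1 = 8 − 7 = 1, and the invariant factors of ∂_1 are all 1, so H_0 ≅ Z.
  H_1: rank ker ∂_1 − rank ∂_2 = (11 − 7) − 1 = 3, and the invariant factors of ∂_2 are all 1, so H_1 ≅ Z^3.
  H_2: rank ker ∂_2 − rank ∂_3 = (1 − 1) − 0 = 0, and there is no ∂_3, so H_2 ≅ 0.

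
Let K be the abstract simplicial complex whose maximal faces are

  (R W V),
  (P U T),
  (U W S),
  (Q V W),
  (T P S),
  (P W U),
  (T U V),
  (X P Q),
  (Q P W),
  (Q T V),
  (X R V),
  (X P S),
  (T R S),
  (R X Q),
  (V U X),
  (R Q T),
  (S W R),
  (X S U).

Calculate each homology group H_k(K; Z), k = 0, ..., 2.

H_0 ≅ Z,  H_1 ≅ Z ⊕ Z/2Z,  H_2 = 0.

K has 9 vertices, 27 edges, 18 triangles.
rank ∂_0 = 0, rank ∂_1 = 8 ⇒ b_0 = 9 − 0 − 8 = 1; all invariant factors of ∂_1 are 1 so no torsion. So H_0 = Z.
rank ∂_1 = 8, rank ∂_2 = 18 ⇒ b_1 = 27 − 8 − 18 = 1; ∂_2 has invariant factor(s) [2] giving torsion. So H_1 = Z ⊕ Z/2Z.
rank ∂_2 = 18, rank ∂_3 = 0 ⇒ b_2 = 18 − 18 − 0 = 0. So H_2 = 0.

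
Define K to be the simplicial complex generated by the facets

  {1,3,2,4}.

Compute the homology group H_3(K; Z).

H_3 = 0.

Fix the vertex order 1 < 2 < 3 < 4 and write every simplex with vertices in increasing order. Then dim K = 3 and the simplices of K are:

  0-simplices (4): [1], [2], [3], [4]
  1-simplices (6): [1,2], [1,3], [1,4], [2,3], [2,4], [3,4]
  2-simplices (4): [1,2,3], [1,2,4], [1,3,4], [2,3,4]
  3-simplices (1): [1,2,3,4]

giving chain groups C_0 ≅ Z^4, C_1 ≅ Z^6, C_2 ≅ Z^4, C_3 ≅ Z^1.

∂_1: C_1 → C_0 sends each edge [p,q] (with p < q) to q − p. For instance
  ∂[1,3] = [3] − [1].
This gives a 4×6 integer matrix of rank 3; reducing to Smith normal form yields diagonal entries (1,1,1).

Boundary ∂_2: C_2 → C_1 sends each 2-simplex [p,q,r] to [q,r] − [p,r] + [p,q]. For instance
  ∂[2,3,4] = [3,4] − [2,4] + [2,3],
  ∂[1,2,4] = [2,4] − [1,4] + [1,2].
As a 6×4 matrix over Z this has rank 3, with invariant factors (1,1,1).

Boundary ∂_3: C_3 → C_2 sends each 3-simplex σ to the alternating sum Σ_i (−1)^i (σ with its i-th vertex removed). For instance
  ∂[1,2,3,4] = [2,3,4] − [1,3,4] + [1,2,4] − [1,2,3].
This gives a 4×1 integer matrix of rank 1; reducing to Smith normal form yields diagonal entries (1).

From H_k ≅ ker(∂_k) / im(∂_{k+1}) we obtain:

  H_3: rank ker ∂_3 − rank ∂_4 = (1 − 1) − 0 = 0, and there is no ∂_4, so H_3 ≅ 0.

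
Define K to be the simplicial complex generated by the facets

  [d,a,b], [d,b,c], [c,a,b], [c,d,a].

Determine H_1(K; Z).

H_1 ≅ 0.

K has 4 vertices, 6 edges, 4 triangles.
rank ∂_1 = 3, rank ∂_2 = 3 ⇒ b_1 = 6 − 3 − 3 = 0; all invariant factors of ∂_2 are 1 so no torsion. So H_1 = 0.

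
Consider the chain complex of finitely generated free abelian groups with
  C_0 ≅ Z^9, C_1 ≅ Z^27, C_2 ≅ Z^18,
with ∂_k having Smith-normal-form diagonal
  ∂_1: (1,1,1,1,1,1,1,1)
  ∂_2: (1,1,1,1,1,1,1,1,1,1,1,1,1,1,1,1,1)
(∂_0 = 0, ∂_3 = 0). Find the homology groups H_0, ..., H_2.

H_0 ≅ Z,  H_1 ≅ Z^2,  H_2 ≅ Z.

H_0: b_0 = 9 − 0 − 8 = 1; torsion from ∂_1 factors > 1: none. So H_0 ≅ Z.
H_1: b_1 = 27 − 8 − 17 = 2; torsion from ∂_2 factors > 1: none. So H_1 ≅ Z^2.
H_2: b_2 = 18 − 17 − 0 = 1; torsion from ∂_3 factors > 1: none. So H_2 ≅ Z.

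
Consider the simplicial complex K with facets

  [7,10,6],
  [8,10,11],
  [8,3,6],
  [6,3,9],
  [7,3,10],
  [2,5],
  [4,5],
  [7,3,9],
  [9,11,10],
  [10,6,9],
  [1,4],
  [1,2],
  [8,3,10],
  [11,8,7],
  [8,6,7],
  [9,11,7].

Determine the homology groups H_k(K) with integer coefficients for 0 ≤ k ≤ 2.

H_0 ≅ Z^2,  H_1 ≅ Z × Z/2,  H_2 = 0.

Fix the vertex order 1 < 2 < 3 < 4 < 5 < 6 < 7 < 8 < 9 < 10 < 11 and write every simplex with vertices in increasing order. Then dim K = 2 and the simplices of K are:

  0-simplices (11): [1], [2], [3], [4], [5], [6], [7], [8], [9], [10], [11]
  1-simplices (22): (22 of them)
  2-simplices (12): [3,6,8], [3,6,9], [3,7,9], [3,7,10], [3,8,10], [6,7,8], [6,7,10], [6,9,10], [7,8,11], [7,9,11], [8,10,11], [9,10,11]

giving chain groups C_0 ≅ Z^11, C_1 ≅ Z^22, C_2 ≅ Z^12.

Boundary ∂_1: C_1 → C_0 is given by ∂[p,q] = [q] − [p].
This gives a 11×22 integer matrix of rank 9; reducing to Smith normal form yields diagonal entries (1,1,1,1,1,1,1,1,1).

The boundary map ∂_2: C_2 → C_1 acts by ∂[p,q,r] = [q,r] − [p,r] + [p,q]. For instance
  ∂[3,8,10] = [8,10] − [3,10] + [3,8],
  ∂[3,6,9] = [6,9] − [3,9] + [3,6].
The 22×12 boundary matrix has rank 12 and Smith normal form diag(1,1,1,1,1,1,1,1,1,1,1,2).

From H_k ≅ ker(∂_k) / im(∂_{k+1}) we obtain:

  H_0: rank C_0 − rank ∂_1 = 11 − 9 = 2, and the invariant factors of ∂_1 are all 1, so H_0 ≅ Z^2.
  H_1: rank ker ∂_1 − rank ∂_2 = (22 − 9) − 12 = 1, and ∂_2 has invariant factor 2 > 1, so H_1 ≅ Z × Z/2.
  H_2: rank ker ∂_2 − rank ∂_3 = (12 − 12) − 0 = 0, and there is no ∂_3, so H_2 ≅ 0.

As a check, the Euler characteristic is 11 − 22 + 12 = 1, which agrees with 2 − 1 + 0 = 1.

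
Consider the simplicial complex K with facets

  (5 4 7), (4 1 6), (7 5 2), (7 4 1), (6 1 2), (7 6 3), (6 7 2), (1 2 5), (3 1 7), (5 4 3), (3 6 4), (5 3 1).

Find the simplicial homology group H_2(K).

H_2 = 0.

We work with the vertex ordering 1 < 2 < 3 < 4 < 5 < 6 < 7. The simplices of K, each written with vertices in increasing order, are:

  0-simplices (7): [1], [2], [3], [4], [5], [6], [7]
  1-simplices (18): [1,2], [1,3], [1,4], [1,5], [1,6], [1,7], [2,5], [2,6], [2,7], [3,4], [3,5], [3,6], [3,7], [4,5], [4,6], [4,7], [5,7], [6,7]
  2-simplices (12): [1,2,5], [1,2,6], [1,3,5], [1,3,7], [1,4,6], [1,4,7], [2,5,7], [2,6,7], [3,4,5], [3,4,6], [3,6,7], [4,5,7]

giving chain groups C_0 ≅ Z^7, C_1 ≅ Z^18, C_2 ≅ Z^12.

∂_1: C_1 → C_0 sends each edge [p,q] (with p < q) to q − p. For instance
  ∂[3,6] = [6] − [3].
As a 7×18 matrix over Z this has rank 6, with invariant factors (1,1,1,1,1,1).

Boundary ∂_2: C_2 → C_1 sends each 2-simplex [p,q,r] to [q,r] − [p,r] + [p,q]. For instance
  ∂[1,4,6] = [4,6] − [1,6] + [1,4],
  ∂[1,2,5] = [2,5] − [1,5] + [1,2].
The resulting 18×12 matrix has rank 12, and its Smith normal form has invariant factors (1,1,1,1,1,1,1,1,1,1,1,2).

Computing H_k = (kernel of ∂_k) / (image of ∂_{k+1}):

  H_2: rank ker ∂_2 − rank ∂_3 = (12 − 12) − 0 = 0, and there is no ∂_3, so H_2 ≅ 0.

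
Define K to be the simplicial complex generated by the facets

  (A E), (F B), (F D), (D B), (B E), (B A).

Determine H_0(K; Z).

We work with the vertex ordering A < B < D < E < F. The simplices of K, each written with vertices in increasing order, are:

  0-simplices (5): A, B, D, E, F
  1-simplices (6): AB, AE, BD, BE, BF, DF

giving chain groups C_0 ≅ Z^5, C_1 ≅ Z^6.

Boundary ∂_1: C_1 → C_0 maps an edge to its endpoints' difference, ∂[p,q] = q − p.
As a 5×6 matrix over Z this has rank 4, with invariant factors (1,1,1,1).

Now H_k = ker ∂_k / im ∂_{k+1}, so:

  H_0: rank C_0 − rank ∂_1 = 5 − 4 = 1, and the invariant factors of ∂_1 are all 1, so H_0 ≅ Z.

(K is a triangulation of a wedge of 2 circles.)

H_0 = Z.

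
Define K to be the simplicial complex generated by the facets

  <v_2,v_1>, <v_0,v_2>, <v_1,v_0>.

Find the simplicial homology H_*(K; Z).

H_0 = Z,  H_1 = Z.

We work with the vertex ordering v_0 < v_1 < v_2. The simplices of K, each written with vertices in increasing order, are:

  0-simplices (3): [v_0], [v_1], [v_2]
  1-simplices (3): [v_0,v_1], [v_0,v_2], [v_1,v_2]

giving chain groups C_0 ≅ Z^3, C_1 ≅ Z^3.

Boundary ∂_1: C_1 → C_0 sends each edge [p,q] (with p < q) to q − p. For instance
  ∂[v_0,v_2] = [v_2] − [v_0].
The 3×3 boundary matrix has rank 2 and Smith normal form diag(1,1).

From H_k ≅ ker(∂_k) / im(∂_{k+1}) we obtain:

  H_0: rank C_0 − rank ∂_1 = 3 − 2 = 1, and the invariant factors of ∂_1 are all 1, so H_0 = Z.
  H_1: rank ker ∂_1 − rank ∂_2 = (3 − 2) − 0 = 1, and there is no ∂_2, so H_1 = Z.

(K is a triangulation of the circle S^1.)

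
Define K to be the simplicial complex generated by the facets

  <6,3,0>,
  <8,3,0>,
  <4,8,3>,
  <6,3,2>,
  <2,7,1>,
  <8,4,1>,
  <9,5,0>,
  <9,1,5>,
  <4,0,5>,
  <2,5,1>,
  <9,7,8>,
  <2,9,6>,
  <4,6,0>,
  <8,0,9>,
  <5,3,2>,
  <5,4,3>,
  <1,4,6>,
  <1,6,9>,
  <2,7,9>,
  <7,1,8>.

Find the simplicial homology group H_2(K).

H_2 ≅ 0.

We work with the vertex ordering 0 < 1 < 2 < 3 < 4 < 5 < 6 < 7 < 8 < 9. The simplices of K, each written with vertices in increasing order, are:

  0-simplices (10): [0], [1], [2], [3], [4], [5], [6], [7], [8], [9]
  1-simplices (30): (30 of them)
  2-simplices (20): (20 of them)

giving chain groups C_0 ≅ Z^10, C_1 ≅ Z^30, C_2 ≅ Z^20.

The boundary map ∂_1: C_1 → C_0 sends each edge [p,q] (with p < q) to q − p. For instance
  ∂[0,4] = [4] − [0].
The 10×30 boundary matrix has rank 9 and Smith normal form diag(1,1,1,1,1,1,1,1,1).

The boundary map ∂_2: C_2 → C_1 sends each 2-simplex [p,q,r] to [q,r] − [p,r] + [p,q]. For instance
  ∂[0,3,8] = [3,8] − [0,8] + [0,3],
  ∂[7,8,9] = [8,9] − [7,9] + [7,8].
This gives a 30×20 integer matrix of rank 20; reducing to Smith normal form yields diagonal entries (1,1,1,1,1,1,1,1,1,1,1,1,1,1,1,1,1,1,1,2).

Computing H_k = (kernel of ∂_k) / (image of ∂_{k+1}):

  H_2: rank ker ∂_2 − rank ∂_3 = (20 − 20) − 0 = 0, and there is no ∂_3, so H_2 = 0.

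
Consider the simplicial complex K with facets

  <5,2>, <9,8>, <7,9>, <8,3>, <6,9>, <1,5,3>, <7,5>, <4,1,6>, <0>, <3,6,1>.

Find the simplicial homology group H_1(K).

H_1 ≅ Z^2.

Take the total order 0 < 1 < 2 < 3 < 4 < 5 < 6 < 7 < 8 < 9 on the vertex set. Then K (dimension 2) consists of the simplices:

  0-simplices (10): [0], [1], [2], [3], [4], [5], [6], [7], [8], [9]
  1-simplices (13): [1,3], [1,4], [1,5], [1,6], [2,5], [3,5], [3,6], [3,8], [4,6], [5,7], [6,9], [7,9], [8,9]
  2-simplices (3): [1,3,5], [1,3,6], [1,4,6]

so the chain groups are C_0 ≅ Z^10, C_1 ≅ Z^13, C_2 ≅ Z^3.

∂_1: C_1 → C_0 maps an edge to its endpoints' difference, ∂[p,q] = q − p.
As a 10×13 matrix over Z this has rank 8, with invariant factors (1,1,1,1,1,1,1,1).

Boundary ∂_2: C_2 → C_1 maps a triangle to the signed sum of its edges. For instance
  ∂[1,3,5] = [3,5] − [1,5] + [1,3],
  ∂[1,4,6] = [4,6] − [1,6] + [1,4].
As a 13×3 matrix over Z this has rank 3, with invariant factors (1,1,1).

Reading off H_k = ker ∂_k / im ∂_{k+1}:

  H_1: rank ker ∂_1 − rank ∂_2 = (13 − 8) − 3 = 2, and the invariant factors of ∂_2 are all 1, so H_1 = Z^2.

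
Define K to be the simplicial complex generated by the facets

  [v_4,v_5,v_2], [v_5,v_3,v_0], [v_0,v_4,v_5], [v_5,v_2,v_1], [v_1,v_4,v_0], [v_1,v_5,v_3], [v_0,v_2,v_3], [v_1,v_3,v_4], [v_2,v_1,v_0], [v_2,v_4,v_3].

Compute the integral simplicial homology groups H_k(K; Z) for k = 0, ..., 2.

H_0 ≅ Z,  H_1 ≅ Z_2,  H_2 = 0.

We work with the vertex ordering v_0 < v_1 < v_2 < v_3 < v_4 < v_5. The simplices of K, each written with vertices in increasing order, are:

  0-simplices (6): [v_0], [v_1], [v_2], [v_3], [v_4], [v_5]
  1-simplices (15): (15 of them)
  2-simplices (10): [v_0,v_1,v_2], [v_0,v_1,v_4], [v_0,v_2,v_3], [v_0,v_3,v_5], [v_0,v_4,v_5], [v_1,v_2,v_5], [v_1,v_3,v_4], [v_1,v_3,v_5], [v_2,v_3,v_4], [v_2,v_4,v_5]

so the chain groups are C_0 ≅ Z^6, C_1 ≅ Z^15, C_2 ≅ Z^10.

The boundary map ∂_1: C_1 → C_0 sends each edge [p,q] (with p < q) to q − p. For instance
  ∂[v_1,v_3] = [v_3] − [v_1].
This gives a 6×15 integer matrix of rank 5; reducing to Smith normal form yields diagonal entries (1,1,1,1,1).

Boundary ∂_2: C_2 → C_1 acts by ∂[p,q,r] = [q,r] − [p,r] + [p,q]. For instance
  ∂[v_0,v_3,v_5] = [v_3,v_5] − [v_0,v_5] + [v_0,v_3],
  ∂[v_0,v_4,v_5] = [v_4,v_5] − [v_0,v_5] + [v_0,v_4].
This gives a 15×10 integer matrix of rank 10; reducing to Smith normal form yields diagonal entries (1,1,1,1,1,1,1,1,1,2).

Now H_k = ker ∂_k / im ∂_{k+1}, so:

  H_0: rank C_0 − rank ∂_1 = 6 − 5 = 1, and the invariant factors of ∂_1 are all 1, so H_0 ≅ Z.
  H_1: rank ker ∂_1 − rank ∂_2 = (15 − 5) − 10 = 0, and ∂_2 has invariant factor 2 > 1, so H_1 ≅ Z_2.
  H_2: rank ker ∂_2 − rank ∂_3 = (10 − 10) − 0 = 0, and there is no ∂_3, so H_2 ≅ 0.

As a check, the Euler characteristic is 6 − 15 + 10 = 1, which agrees with 1 − 0 + 0 = 1.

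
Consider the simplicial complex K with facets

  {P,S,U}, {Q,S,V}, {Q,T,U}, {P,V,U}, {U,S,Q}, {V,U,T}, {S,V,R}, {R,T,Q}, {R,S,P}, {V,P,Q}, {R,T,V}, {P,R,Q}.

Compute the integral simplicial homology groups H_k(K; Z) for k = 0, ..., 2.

H_0 ≅ Z,  H_1 ≅ Z/2,  H_2 = 0.

K has 7 vertices, 18 edges, 12 triangles.
rank ∂_0 = 0, rank ∂_1 = 6 ⇒ b_0 = 7 − 0 − 6 = 1; all invariant factors of ∂_1 are 1 so no torsion. So H_0 ≅ Z.
rank ∂_1 = 6, rank ∂_2 = 12 ⇒ b_1 = 18 − 6 − 12 = 0; ∂_2 has invariant factor(s) [2] giving torsion. So H_1 ≅ Z/2.
rank ∂_2 = 12, rank ∂_3 = 0 ⇒ b_2 = 12 − 12 − 0 = 0. So H_2 ≅ 0.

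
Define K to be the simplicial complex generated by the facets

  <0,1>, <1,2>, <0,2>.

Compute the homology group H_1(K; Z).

Order the vertices as 0 < 1 < 2. Listing each simplex with vertices in this order, K has dimension 1 with simplices:

  0-simplices (3): [0], [1], [2]
  1-simplices (3): [0,1], [0,2], [1,2]

giving chain groups C_0 ≅ Z^3, C_1 ≅ Z^3.

Boundary ∂_1: C_1 → C_0 sends each edge [p,q] (with p < q) to q − p. For instance
  ∂[0,1] = [1] − [0].
This gives a 3×3 integer matrix of rank 2; reducing to Smith normal form yields diagonal entries (1,1).

Now H_k = ker ∂_k / im ∂_{k+1}, so:

  H_1: rank ker ∂_1 − rank ∂_2 = (3 − 2) − 0 = 1, and there is no ∂_2, so H_1 = Z.

H_1 = Z.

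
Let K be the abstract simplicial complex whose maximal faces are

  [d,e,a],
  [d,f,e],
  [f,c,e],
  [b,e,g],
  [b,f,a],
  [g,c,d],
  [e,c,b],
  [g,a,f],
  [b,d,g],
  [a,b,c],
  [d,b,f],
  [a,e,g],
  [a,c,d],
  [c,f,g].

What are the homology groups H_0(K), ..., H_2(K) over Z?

H_0 ≅ Z,  H_1 ≅ Z^2,  H_2 ≅ Z.

We work with the vertex ordering a < b < c < d < e < f < g. The simplices of K, each written with vertices in increasing order, are:

  0-simplices (7): a, b, c, d, e, f, g
  1-simplices (21): ab, ac, ad, ae, af, ag, bc, bd, be, bf, bg, cd, ce, cf, cg, de, df, dg, ef, eg, fg
  2-simplices (14): abc, abf, acd, ade, aeg, afg, bce, bdf, bdg, beg, cdg, cef, cfg, def

so the chain groups are C_0 ≅ Z^7, C_1 ≅ Z^21, C_2 ≅ Z^14.

∂_1: C_1 → C_0 sends each edge [p,q] (with p < q) to q − p. For instance
  ∂ae = e − a.
The resulting 7×21 matrix has rank 6, and its Smith normal form has invariant factors (1,1,1,1,1,1).

∂_2: C_2 → C_1 sends each 2-simplex [p,q,r] to [q,r] − [p,r] + [p,q]. For instance
  ∂cfg = fg − cg + cf,
  ∂cdg = dg − cg + cd.
As a 21×14 matrix over Z this has rank 13, with invariant factors (1,1,1,1,1,1,1,1,1,1,1,1,1).

Now H_k = ker ∂_k / im ∂_{k+1}, so:

  H_0: rank C_0 − rank ∂_1 = 7 − 6 = 1, and the invariant factors of ∂_1 are all 1, so H_0 = Z.
  H_1: rank ker ∂_1 − rank ∂_2 = (21 − 6) − 13 = 2, and the invariant factors of ∂_2 are all 1, so H_1 = Z^2.
  H_2: rank ker ∂_2 − rank ∂_3 = (14 − 13) − 0 = 1, and there is no ∂_3, so H_2 = Z.

As a check, the Euler characteristic is 7 − 21 + 14 = 0, which agrees with 1 − 2 + 1 = 0.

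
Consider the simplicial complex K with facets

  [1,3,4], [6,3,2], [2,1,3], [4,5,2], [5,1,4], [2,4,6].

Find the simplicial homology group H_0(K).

H_0 = Z.

Take the total order 1 < 2 < 3 < 4 < 5 < 6 on the vertex set. Then K (dimension 2) consists of the simplices:

  0-simplices (6): [1], [2], [3], [4], [5], [6]
  1-simplices (12): [1,2], [1,3], [1,4], [1,5], [2,3], [2,4], [2,5], [2,6], [3,4], [3,6], [4,5], [4,6]
  2-simplices (6): [1,2,3], [1,3,4], [1,4,5], [2,3,6], [2,4,5], [2,4,6]

Hence C_0 ≅ Z^6, C_1 ≅ Z^12, C_2 ≅ Z^6.

∂_1: C_1 → C_0 is given by ∂[p,q] = [q] − [p].
This gives a 6×12 integer matrix of rank 5; reducing to Smith normal form yields diagonal entries (1,1,1,1,1).

∂_2: C_2 → C_1 acts by ∂[p,q,r] = [q,r] − [p,r] + [p,q]. For instance
  ∂[1,2,3] = [2,3] − [1,3] + [1,2],
  ∂[1,3,4] = [3,4] − [1,4] + [1,3].
The 12×6 boundary matrix has rank 6 and Smith normal form diag(1,1,1,1,1,1).

Reading off H_k = ker ∂_k / im ∂_{k+1}:

  H_0: rank C_0 − rank ∂_1 = 6 − 5 = 1, and the invariant factors of ∂_1 are all 1, so H_0 = Z.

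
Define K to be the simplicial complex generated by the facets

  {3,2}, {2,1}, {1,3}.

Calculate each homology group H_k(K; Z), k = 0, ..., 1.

H_0 ≅ Z,  H_1 ≅ Z.

Take the total order 1 < 2 < 3 on the vertex set. Then K (dimension 1) consists of the simplices:

  0-simplices (3): [1], [2], [3]
  1-simplices (3): [1,2], [1,3], [2,3]

Hence C_0 ≅ Z^3, C_1 ≅ Z^3.

∂_1: C_1 → C_0 sends each edge [p,q] (with p < q) to q − p.
This gives a 3×3 integer matrix of rank 2; reducing to Smith normal form yields diagonal entries (1,1).

Now H_k = ker ∂_k / im ∂_{k+1}, so:

  H_0: rank C_0 − rank ∂_1 = 3 − 2 = 1, and the invariant factors of ∂_1 are all 1, so H_0 ≅ Z.
  H_1: rank ker ∂_1 − rank ∂_2 = (3 − 2) − 0 = 1, and there is no ∂_2, so H_1 ≅ Z.

As a check, the Euler characteristic is 3 − 3 = 0, which agrees with 1 − 1 = 0.
(K is a triangulation of the circle S^1.)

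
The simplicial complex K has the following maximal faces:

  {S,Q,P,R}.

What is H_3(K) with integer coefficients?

H_3 ≅ 0.

We work with the vertex ordering P < Q < R < S. The simplices of K, each written with vertices in increasing order, are:

  0-simplices (4): P, Q, R, S
  1-simplices (6): PQ, PR, PS, QR, QS, RS
  2-simplices (4): PQR, PQS, PRS, QRS
  3-simplices (1): PQRS

Hence C_0 ≅ Z^4, C_1 ≅ Z^6, C_2 ≅ Z^4, C_3 ≅ Z^1.

∂_1: C_1 → C_0 maps an edge to its endpoints' difference, ∂[p,q] = q − p. For instance
  ∂QR = R − Q.
The 4×6 boundary matrix has rank 3 and Smith normal form diag(1,1,1).

The boundary map ∂_2: C_2 → C_1 sends each 2-simplex [p,q,r] to [q,r] − [p,r] + [p,q]. For instance
  ∂PQR = QR − PR + PQ,
  ∂PRS = RS − PS + PR.
The resulting 6×4 matrix has rank 3, and its Smith normal form has invariant factors (1,1,1).

Boundary ∂_3: C_3 → C_2 sends each 3-simplex σ to the alternating sum Σ_i (−1)^i (σ with its i-th vertex removed). For instance
  ∂PQRS = QRS − PRS + PQS − PQR.
The resulting 4×1 matrix has rank 1, and its Smith normal form has invariant factors (1).

From H_k ≅ ker(∂_k) / im(∂_{k+1}) we obtain:

  H_3: rank ker ∂_3 − rank ∂_4 = (1 − 1) − 0 = 0, and there is no ∂_4, so H_3 = 0.

(K is a triangulation of the 3-simplex.)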